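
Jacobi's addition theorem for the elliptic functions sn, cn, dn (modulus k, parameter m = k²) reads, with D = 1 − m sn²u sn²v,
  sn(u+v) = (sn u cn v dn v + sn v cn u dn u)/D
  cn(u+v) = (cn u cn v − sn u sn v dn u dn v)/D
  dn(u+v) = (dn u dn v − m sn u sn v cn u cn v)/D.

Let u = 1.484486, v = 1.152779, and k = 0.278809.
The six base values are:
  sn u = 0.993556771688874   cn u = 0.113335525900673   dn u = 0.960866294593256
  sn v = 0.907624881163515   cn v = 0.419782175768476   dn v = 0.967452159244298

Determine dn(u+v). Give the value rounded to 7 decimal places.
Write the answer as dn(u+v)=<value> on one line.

m = k² = 0.077734458481
D = 1 − m·sn²u·sn²v = 0.9367862232008442
dn(u+v) = (dn u·dn v − m·sn u·sn v·cn u·cn v)/D = 0.926257118630272/0.9367862232008442 = 0.9887603977195609

dn(u+v)=0.9887604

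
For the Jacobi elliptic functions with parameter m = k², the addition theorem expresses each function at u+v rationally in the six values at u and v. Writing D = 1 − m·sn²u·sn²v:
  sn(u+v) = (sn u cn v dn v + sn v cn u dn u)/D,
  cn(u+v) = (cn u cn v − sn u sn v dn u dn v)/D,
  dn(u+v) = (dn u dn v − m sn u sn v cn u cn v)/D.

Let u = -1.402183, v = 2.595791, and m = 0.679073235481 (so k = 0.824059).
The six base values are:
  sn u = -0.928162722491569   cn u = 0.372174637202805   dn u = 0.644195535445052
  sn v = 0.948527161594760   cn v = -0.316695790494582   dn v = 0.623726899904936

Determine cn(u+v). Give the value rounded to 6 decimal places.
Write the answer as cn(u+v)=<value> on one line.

cn(u+v)=0.497982

m = k² = 0.679073235481
D = 1 − m·sn²u·sn²v = 0.4736623935609372
cn(u+v) = (cn u·cn v − sn u·sn v·dn u·dn v)/D = 0.235875412681826/0.4736623935609372 = 0.4979821406308888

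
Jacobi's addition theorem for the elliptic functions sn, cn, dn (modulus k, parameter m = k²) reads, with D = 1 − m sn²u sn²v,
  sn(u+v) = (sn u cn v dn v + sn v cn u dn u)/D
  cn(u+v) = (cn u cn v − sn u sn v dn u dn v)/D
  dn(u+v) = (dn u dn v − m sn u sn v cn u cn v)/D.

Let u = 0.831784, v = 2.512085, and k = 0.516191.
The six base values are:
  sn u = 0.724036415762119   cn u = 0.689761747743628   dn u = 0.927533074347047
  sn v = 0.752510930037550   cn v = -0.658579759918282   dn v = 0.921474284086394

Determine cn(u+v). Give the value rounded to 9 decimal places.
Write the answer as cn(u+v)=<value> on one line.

m = k² = 0.266453148481
D = 1 − m·sn²u·sn²v = 0.9209016725032698
cn(u+v) = (cn u·cn v − sn u·sn v·dn u·dn v)/D = -0.9199412608912051/0.9209016725032698 = -0.9989570964623682

cn(u+v)=-0.998957096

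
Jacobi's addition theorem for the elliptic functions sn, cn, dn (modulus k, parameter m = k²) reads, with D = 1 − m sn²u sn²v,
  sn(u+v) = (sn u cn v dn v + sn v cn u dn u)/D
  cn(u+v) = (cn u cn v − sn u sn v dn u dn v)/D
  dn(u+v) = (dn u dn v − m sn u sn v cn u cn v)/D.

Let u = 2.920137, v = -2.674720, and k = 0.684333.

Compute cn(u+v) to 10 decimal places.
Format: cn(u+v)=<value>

cn(u+v)=0.9703120452

sn u = 0.6506060046882523, cn u = -0.7594154506352829, dn u = 0.8954156660735191
sn v = -0.7962778481082081, cn v = -0.6049310610409764, dn v = 0.8384885545233584
m = k² = 0.468311654889
D = 1 − m·sn²u·sn²v = 0.8743101034063651
cn(u+v) = (cn u·cn v − sn u·sn v·dn u·dn v)/D = 0.8483536245593443/0.8743101034063651 = 0.9703120451818035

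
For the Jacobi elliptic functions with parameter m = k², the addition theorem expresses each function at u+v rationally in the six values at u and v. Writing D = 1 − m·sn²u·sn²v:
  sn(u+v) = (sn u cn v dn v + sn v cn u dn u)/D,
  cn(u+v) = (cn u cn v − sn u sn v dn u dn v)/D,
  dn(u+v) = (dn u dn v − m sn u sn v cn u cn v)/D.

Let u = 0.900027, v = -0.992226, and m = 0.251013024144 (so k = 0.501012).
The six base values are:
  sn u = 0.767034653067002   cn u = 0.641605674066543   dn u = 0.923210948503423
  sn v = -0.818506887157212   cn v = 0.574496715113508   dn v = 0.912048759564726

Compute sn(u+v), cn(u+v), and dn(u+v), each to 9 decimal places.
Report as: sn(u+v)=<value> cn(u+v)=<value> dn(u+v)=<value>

m = k² = 0.251013024144
D = 1 − m·sn²u·sn²v = 0.9010602287421628
sn(u+v) = (sn u·cn v·dn v + sn v·cn u·dn u)/D = -0.08292983473374181/0.9010602287421628 = -0.0920358396569205
cn(u+v) = (cn u·cn v − sn u·sn v·dn u·dn v)/D = 0.8972358543504116/0.9010602287421628 = 0.995755695047056
dn(u+v) = (dn u·dn v − m·sn u·sn v·cn u·cn v)/D = 0.9001017884214285/0.9010602287421628 = 0.9989363193600585

sn(u+v)=-0.092035840 cn(u+v)=0.995755695 dn(u+v)=0.998936319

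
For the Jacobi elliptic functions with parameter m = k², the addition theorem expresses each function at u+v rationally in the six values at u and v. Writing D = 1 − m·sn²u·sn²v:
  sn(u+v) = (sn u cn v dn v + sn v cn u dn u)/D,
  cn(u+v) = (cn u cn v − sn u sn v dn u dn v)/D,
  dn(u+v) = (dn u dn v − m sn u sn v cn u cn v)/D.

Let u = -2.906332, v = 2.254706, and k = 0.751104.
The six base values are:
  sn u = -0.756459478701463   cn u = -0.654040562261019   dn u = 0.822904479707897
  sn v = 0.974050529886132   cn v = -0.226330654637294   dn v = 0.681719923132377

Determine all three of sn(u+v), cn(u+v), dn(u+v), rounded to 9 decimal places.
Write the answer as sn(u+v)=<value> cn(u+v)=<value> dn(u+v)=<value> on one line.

m = k² = 0.564157218816
D = 1 − m·sn²u·sn²v = 0.6937088406250461
sn(u+v) = (sn u·cn v·dn v + sn v·cn u·dn u)/D = -0.4075293218882207/0.6937088406250461 = -0.5874645067533352
cn(u+v) = (cn u·cn v − sn u·sn v·dn u·dn v)/D = 0.5613838324735338/0.6937088406250461 = 0.8092499325332444
dn(u+v) = (dn u·dn v − m·sn u·sn v·cn u·cn v)/D = 0.6225244100057709/0.6937088406250461 = 0.8973857237351386

sn(u+v)=-0.587464507 cn(u+v)=0.809249933 dn(u+v)=0.897385724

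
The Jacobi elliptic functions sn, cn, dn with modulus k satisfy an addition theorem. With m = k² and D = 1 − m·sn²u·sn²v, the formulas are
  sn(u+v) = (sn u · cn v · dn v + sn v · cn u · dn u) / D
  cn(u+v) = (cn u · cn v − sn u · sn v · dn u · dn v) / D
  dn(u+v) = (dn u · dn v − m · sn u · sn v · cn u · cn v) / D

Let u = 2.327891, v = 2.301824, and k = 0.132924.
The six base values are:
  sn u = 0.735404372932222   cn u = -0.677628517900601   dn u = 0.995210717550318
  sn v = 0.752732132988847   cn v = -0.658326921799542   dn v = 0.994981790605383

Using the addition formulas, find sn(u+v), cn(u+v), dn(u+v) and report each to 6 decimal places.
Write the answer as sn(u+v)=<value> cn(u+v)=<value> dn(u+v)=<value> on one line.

m = k² = 0.017668789776
D = 1 − m·sn²u·sn²v = 0.9945857272370894
sn(u+v) = (sn u·cn v·dn v + sn v·cn u·dn u)/D = -0.9893368759298375/0.9945857272370894 = -0.9947225752758056
cn(u+v) = (cn u·cn v − sn u·sn v·dn u·dn v)/D = -0.1020456503194487/0.9945857272370894 = -0.1026011609908445
dn(u+v) = (dn u·dn v − m·sn u·sn v·cn u·cn v)/D = 0.9858533253290265/0.9945857272370894 = 0.9912200611079338

sn(u+v)=-0.994723 cn(u+v)=-0.102601 dn(u+v)=0.991220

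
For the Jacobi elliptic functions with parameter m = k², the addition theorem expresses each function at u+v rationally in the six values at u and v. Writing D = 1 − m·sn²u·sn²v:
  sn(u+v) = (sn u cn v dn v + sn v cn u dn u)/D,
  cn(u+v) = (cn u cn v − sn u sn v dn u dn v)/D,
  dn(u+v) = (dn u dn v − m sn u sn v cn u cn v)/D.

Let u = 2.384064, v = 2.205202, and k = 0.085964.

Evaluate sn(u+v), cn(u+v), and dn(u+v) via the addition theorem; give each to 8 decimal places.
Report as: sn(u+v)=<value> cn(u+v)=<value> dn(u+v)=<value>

sn u = 0.6909984988852766, cn u = -0.7228561921560155, dn u = 0.9982342018774848
sn v = 0.8083576396876803, cn v = -0.5886917073974819, dn v = 0.9975826721078344
m = k² = 0.007389809296
D = 1 − m·sn²u·sn²v = 0.9976943438868728
sn(u+v) = (sn u·cn v·dn v + sn v·cn u·dn u)/D = -0.9890962761797468/0.9976943438868728 = -0.9913820622921153
cn(u+v) = (cn u·cn v − sn u·sn v·dn u·dn v)/D = -0.1307002688261029/0.9976943438868728 = -0.1310023151147811
dn(u+v) = (dn u·dn v − m·sn u·sn v·cn u·cn v)/D = 0.9940646200443455/0.9976943438868728 = 0.9963618879221202

sn(u+v)=-0.99138206 cn(u+v)=-0.13100232 dn(u+v)=0.99636189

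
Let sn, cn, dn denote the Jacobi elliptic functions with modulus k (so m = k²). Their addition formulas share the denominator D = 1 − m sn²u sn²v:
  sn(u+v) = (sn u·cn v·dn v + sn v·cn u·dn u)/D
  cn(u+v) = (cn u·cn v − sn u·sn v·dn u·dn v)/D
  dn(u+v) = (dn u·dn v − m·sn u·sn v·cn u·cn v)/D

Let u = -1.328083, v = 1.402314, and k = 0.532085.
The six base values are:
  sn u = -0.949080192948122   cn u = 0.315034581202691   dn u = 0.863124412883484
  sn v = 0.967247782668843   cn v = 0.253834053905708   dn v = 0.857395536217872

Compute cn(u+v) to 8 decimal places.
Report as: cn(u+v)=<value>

cn(u+v)=0.99724757

m = k² = 0.283114447225
D = 1 − m·sn²u·sn²v = 0.7614148893598811
cn(u+v) = (cn u·cn v − sn u·sn v·dn u·dn v)/D = 0.7593191509956126/0.7614148893598811 = 0.9972475737031747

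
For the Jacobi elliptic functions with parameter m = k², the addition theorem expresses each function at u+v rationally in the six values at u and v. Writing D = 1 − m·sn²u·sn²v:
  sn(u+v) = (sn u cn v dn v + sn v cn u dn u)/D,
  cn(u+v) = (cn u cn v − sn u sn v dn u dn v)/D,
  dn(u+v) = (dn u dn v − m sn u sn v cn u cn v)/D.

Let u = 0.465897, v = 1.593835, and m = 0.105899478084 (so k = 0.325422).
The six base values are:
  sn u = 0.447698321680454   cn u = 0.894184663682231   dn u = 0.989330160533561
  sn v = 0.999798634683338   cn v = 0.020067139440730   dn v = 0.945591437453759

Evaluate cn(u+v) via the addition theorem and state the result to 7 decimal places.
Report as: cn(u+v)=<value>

m = k² = 0.105899478084
D = 1 − m·sn²u·sn²v = 0.9787827139740483
cn(u+v) = (cn u·cn v − sn u·sn v·dn u·dn v)/D = -0.4007946682054461/0.9787827139740483 = -0.409482781503304

cn(u+v)=-0.4094828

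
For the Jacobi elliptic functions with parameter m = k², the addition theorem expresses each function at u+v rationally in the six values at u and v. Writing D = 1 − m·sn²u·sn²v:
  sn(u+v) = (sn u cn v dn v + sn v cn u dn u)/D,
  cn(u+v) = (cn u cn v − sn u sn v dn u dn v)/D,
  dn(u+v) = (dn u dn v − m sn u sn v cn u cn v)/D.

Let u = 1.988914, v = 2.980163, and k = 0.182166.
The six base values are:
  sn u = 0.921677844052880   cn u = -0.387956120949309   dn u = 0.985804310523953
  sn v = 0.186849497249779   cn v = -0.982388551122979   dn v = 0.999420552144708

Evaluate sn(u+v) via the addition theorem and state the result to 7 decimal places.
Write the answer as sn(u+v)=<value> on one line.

sn(u+v)=-0.9773434

m = k² = 0.033184451556
D = 1 − m·sn²u·sn²v = 0.999015814851559
sn(u+v) = (sn u·cn v·dn v + sn v·cn u·dn u)/D = -0.976381472270771/0.999015814851559 = -0.9773433590897146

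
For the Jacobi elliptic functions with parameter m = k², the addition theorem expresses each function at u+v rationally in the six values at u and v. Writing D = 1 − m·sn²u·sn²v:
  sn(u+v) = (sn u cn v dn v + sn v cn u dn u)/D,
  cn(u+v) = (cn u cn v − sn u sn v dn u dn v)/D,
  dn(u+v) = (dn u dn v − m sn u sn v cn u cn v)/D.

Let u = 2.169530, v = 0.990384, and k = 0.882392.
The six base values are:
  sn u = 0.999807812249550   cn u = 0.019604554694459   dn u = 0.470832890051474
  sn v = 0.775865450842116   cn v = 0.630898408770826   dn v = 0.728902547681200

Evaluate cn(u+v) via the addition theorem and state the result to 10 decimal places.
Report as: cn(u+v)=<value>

cn(u+v)=-0.4776305001

m = k² = 0.778615641664
D = 1 − m·sn²u·sn²v = 0.5314790639149932
cn(u+v) = (cn u·cn v − sn u·sn v·dn u·dn v)/D = -0.2538506110937577/0.5314790639149932 = -0.4776305001063214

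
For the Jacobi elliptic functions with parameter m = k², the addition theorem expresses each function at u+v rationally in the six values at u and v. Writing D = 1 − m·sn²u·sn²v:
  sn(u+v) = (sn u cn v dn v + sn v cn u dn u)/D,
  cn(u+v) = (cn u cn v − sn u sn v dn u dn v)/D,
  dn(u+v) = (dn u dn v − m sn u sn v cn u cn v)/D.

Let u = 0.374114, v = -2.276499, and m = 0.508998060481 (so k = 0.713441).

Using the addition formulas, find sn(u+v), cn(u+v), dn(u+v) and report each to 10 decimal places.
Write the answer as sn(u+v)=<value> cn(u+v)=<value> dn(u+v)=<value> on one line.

sn(u+v)=-0.9995950197 cn(u+v)=-0.0284569244 dn(u+v)=0.7010093611

sn u = 0.3614366991904148, cn u = 0.9323966497571393, dn u = 0.9661812879700287
sn v = -0.9568630791718543, cn v = -0.2905392361072042, dn v = 0.7307311523991767
m = k² = 0.508998060481
D = 1 − m·sn²u·sn²v = 0.9391192186794418
sn(u+v) = (sn u·cn v·dn v + sn v·cn u·dn u)/D = -0.938738893917669/0.9391192186794418 = -0.9995950197225145
cn(u+v) = (cn u·cn v − sn u·sn v·dn u·dn v)/D = -0.02672444460258341/0.9391192186794418 = -0.0284569243936488
dn(u+v) = (dn u·dn v − m·sn u·sn v·cn u·cn v)/D = 0.658331363510295/0.9391192186794418 = 0.7010093611288444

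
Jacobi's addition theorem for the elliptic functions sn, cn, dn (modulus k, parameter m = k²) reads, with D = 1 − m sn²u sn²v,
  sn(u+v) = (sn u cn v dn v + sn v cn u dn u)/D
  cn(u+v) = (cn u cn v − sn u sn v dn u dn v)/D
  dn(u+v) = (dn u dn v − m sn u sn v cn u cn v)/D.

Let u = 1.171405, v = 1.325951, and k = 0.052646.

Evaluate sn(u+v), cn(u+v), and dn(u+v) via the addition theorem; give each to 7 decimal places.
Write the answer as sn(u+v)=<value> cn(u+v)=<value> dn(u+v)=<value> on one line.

sn u = 0.9210786118097443, cn u = 0.3893766696485991, dn u = 0.9988236144459793
sn v = 0.9699913350479046, cn v = 0.2431394865750598, dn v = 0.9986952722989156
m = k² = 0.002771601316
D = 1 − m·sn²u·sn²v = 0.9977876192865912
sn(u+v) = (sn u·cn v·dn v + sn v·cn u·dn u)/D = 0.600906070465709/0.9977876192865912 = 0.6022384512000171
cn(u+v) = (cn u·cn v − sn u·sn v·dn u·dn v)/D = -0.796550078575769/0.9977876192865912 = -0.7983162580683201
dn(u+v) = (dn u·dn v − m·sn u·sn v·cn u·cn v)/D = 0.9972859875347418/0.9977876192865912 = 0.9994972559869925

sn(u+v)=0.6022385 cn(u+v)=-0.7983163 dn(u+v)=0.9994973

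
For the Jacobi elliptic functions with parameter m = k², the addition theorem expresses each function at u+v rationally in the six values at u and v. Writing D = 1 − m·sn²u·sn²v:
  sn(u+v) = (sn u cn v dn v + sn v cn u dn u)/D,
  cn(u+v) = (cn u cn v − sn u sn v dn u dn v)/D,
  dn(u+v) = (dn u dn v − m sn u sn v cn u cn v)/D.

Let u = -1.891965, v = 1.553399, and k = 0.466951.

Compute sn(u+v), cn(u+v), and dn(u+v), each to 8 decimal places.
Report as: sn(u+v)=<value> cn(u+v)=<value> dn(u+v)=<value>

sn u = -0.9805281947297684, cn u = -0.1963783576160608, dn u = 0.8890250182776322
sn v = 0.9947893673567716, cn v = 0.1019515306109432, dn v = 0.8855637356986678
m = k² = 0.218043236401
D = 1 − m·sn²u·sn²v = 0.792544448314798
sn(u+v) = (sn u·cn v·dn v + sn v·cn u·dn u)/D = -0.262202147826896/0.792544448314798 = -0.3308358898790109
cn(u+v) = (cn u·cn v − sn u·sn v·dn u·dn v)/D = 0.7479149257967581/0.792544448314798 = 0.943688303396817
dn(u+v) = (dn u·dn v − m·sn u·sn v·cn u·cn v)/D = 0.7830301637833862/0.792544448314798 = 0.9879952669510938

sn(u+v)=-0.33083589 cn(u+v)=0.94368830 dn(u+v)=0.98799527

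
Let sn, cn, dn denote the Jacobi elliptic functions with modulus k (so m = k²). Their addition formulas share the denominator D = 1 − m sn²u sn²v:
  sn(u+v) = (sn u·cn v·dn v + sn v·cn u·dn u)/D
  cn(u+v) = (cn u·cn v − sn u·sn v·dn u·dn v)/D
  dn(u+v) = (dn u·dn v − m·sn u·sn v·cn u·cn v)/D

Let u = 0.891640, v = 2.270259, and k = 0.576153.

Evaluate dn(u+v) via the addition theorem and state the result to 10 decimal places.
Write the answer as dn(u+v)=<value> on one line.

sn u = 0.7567873665056546, cn u = 0.6536611369030868, dn u = 0.8999344018685508
sn v = 0.9022475794132275, cn v = -0.4312183964570293, dn v = 0.8542681173889816
m = k² = 0.331952279409
D = 1 − m·sn²u·sn²v = 0.8452342511690761
dn(u+v) = (dn u·dn v − m·sn u·sn v·cn u·cn v)/D = 0.8326741361763434/0.8452342511690761 = 0.9851400780607739

dn(u+v)=0.9851400781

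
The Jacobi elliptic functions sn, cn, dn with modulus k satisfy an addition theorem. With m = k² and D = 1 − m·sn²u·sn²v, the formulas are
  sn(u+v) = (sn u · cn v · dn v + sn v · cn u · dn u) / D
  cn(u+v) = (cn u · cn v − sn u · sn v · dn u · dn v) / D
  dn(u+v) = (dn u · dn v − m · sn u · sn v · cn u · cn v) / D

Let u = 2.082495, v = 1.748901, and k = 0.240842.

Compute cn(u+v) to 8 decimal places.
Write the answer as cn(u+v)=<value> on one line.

cn(u+v)=-0.80189466

sn u = 0.8893746571966269, cn u = -0.4571790886910537, dn u = 0.9767900933267675
sn v = 0.9887655739791248, cn v = -0.1494745453705474, dn v = 0.9712317503690378
m = k² = 0.058004868964
D = 1 − m·sn²u·sn²v = 0.9551439916116686
cn(u+v) = (cn u·cn v − sn u·sn v·dn u·dn v)/D = -0.7659248691244063/0.9551439916116686 = -0.8018946628476591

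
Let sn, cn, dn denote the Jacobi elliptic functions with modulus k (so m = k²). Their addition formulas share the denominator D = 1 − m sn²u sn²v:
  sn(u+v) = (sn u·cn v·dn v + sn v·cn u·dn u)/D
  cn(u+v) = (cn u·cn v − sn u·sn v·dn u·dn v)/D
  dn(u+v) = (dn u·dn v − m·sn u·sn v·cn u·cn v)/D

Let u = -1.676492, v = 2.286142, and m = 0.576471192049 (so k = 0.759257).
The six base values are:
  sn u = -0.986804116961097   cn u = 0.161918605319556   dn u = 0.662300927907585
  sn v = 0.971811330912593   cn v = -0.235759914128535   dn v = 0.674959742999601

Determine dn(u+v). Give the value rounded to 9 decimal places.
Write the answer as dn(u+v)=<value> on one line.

dn(u+v)=0.906519088

m = k² = 0.576471192049
D = 1 − m·sn²u·sn²v = 0.4698443043923825
dn(u+v) = (dn u·dn v − m·sn u·sn v·cn u·cn v)/D = 0.4259228304238115/0.4698443043923825 = 0.9065190882214234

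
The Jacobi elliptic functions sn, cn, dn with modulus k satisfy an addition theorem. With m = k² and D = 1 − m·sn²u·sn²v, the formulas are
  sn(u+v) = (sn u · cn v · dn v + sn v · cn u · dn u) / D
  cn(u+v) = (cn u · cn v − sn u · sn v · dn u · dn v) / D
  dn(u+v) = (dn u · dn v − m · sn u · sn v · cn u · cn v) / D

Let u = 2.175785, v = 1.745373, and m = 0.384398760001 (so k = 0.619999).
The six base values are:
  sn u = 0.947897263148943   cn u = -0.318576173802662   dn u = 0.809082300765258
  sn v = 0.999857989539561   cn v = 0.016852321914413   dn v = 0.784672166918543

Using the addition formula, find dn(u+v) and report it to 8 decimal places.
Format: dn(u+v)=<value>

dn(u+v)=0.97267202

m = k² = 0.384398760001
D = 1 − m·sn²u·sn²v = 0.6547122592478796
dn(u+v) = (dn u·dn v − m·sn u·sn v·cn u·cn v)/D = 0.6368202980077632/0.6547122592478796 = 0.9726720234921668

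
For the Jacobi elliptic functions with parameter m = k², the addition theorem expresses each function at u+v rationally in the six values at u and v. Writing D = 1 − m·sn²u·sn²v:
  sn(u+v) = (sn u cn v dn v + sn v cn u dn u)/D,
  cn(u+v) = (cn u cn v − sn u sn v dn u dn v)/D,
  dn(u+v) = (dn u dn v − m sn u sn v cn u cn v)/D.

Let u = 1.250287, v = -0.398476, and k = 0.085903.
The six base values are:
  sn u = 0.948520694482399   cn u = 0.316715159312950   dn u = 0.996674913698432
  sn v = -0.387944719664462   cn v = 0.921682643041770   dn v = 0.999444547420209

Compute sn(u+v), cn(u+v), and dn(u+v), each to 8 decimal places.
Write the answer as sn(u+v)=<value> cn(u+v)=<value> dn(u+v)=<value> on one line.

m = k² = 0.007379325409
D = 1 − m·sn²u·sn²v = 0.9990008056415181
sn(u+v) = (sn u·cn v·dn v + sn v·cn u·dn u)/D = 0.7512900374736402/0.9990008056415181 = 0.752041473070877
cn(u+v) = (cn u·cn v − sn u·sn v·dn u·dn v)/D = 0.6584572038221304/0.9990008056415181 = 0.6591157885996855
dn(u+v) = (dn u·dn v − m·sn u·sn v·cn u·cn v)/D = 0.9969139619043005/0.9990008056415181 = 0.9979110690147267

sn(u+v)=0.75204147 cn(u+v)=0.65911579 dn(u+v)=0.99791107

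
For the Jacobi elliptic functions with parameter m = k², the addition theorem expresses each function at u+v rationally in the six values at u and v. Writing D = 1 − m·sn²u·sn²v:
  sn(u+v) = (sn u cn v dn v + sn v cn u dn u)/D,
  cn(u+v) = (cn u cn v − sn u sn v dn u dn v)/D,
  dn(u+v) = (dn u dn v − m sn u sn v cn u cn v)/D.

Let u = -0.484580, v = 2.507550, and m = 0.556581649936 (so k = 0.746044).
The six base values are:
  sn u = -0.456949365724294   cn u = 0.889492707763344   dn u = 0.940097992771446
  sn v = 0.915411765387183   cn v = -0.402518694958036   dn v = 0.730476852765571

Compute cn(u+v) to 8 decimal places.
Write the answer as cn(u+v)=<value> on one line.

m = k² = 0.556581649936
D = 1 − m·sn²u·sn²v = 0.9026136651502631
cn(u+v) = (cn u·cn v − sn u·sn v·dn u·dn v)/D = -0.07078472186524215/0.9026136651502631 = -0.07842194794763962

cn(u+v)=-0.07842195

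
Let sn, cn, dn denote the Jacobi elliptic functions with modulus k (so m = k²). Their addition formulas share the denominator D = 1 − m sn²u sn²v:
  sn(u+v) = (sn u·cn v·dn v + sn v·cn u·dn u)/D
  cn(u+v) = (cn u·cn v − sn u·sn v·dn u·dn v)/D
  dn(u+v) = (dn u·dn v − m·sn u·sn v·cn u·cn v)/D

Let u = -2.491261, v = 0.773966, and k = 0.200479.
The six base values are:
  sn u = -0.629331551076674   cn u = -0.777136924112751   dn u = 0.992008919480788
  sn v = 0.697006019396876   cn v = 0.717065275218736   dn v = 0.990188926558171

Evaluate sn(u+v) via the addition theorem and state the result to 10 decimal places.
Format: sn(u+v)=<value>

sn(u+v)=-0.9918553365

m = k² = 0.040191829441
D = 1 − m·sn²u·sn²v = 0.9922666112404219
sn(u+v) = (sn u·cn v·dn v + sn v·cn u·dn u)/D = -0.9841849335835905/0.9922666112404219 = -0.9918553364939605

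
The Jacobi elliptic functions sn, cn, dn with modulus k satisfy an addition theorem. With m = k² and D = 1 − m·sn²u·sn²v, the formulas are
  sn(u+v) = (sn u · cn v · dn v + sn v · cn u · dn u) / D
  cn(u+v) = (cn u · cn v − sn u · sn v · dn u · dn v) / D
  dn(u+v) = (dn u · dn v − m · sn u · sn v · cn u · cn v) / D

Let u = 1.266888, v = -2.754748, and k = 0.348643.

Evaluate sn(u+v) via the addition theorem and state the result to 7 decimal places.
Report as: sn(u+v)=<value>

sn u = 0.9448189682528963, cn u = 0.3275929138878504, dn u = 0.9441888913246965
sn v = -0.4681403428988603, cn v = -0.8836541288029709, dn v = 0.9865907145331661
m = k² = 0.121551941449
D = 1 − m·sn²u·sn²v = 0.9762200331471381
sn(u+v) = (sn u·cn v·dn v + sn v·cn u·dn u)/D = -0.9684981588565901/0.9762200331471381 = -0.992090026809167

sn(u+v)=-0.9920900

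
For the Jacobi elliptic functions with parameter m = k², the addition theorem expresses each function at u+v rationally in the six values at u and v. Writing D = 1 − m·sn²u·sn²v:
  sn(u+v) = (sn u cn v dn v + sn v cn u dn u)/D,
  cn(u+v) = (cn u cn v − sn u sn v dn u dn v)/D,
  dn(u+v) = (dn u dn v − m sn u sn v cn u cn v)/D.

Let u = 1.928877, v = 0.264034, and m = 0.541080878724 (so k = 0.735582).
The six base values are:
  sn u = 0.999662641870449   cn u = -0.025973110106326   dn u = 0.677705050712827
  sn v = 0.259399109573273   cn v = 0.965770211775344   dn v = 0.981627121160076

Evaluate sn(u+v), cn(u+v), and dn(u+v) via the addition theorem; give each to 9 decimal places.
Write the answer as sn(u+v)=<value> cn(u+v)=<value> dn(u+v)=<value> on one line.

m = k² = 0.541080878724
D = 1 − m·sn²u·sn²v = 0.9636163660545161
sn(u+v) = (sn u·cn v·dn v + sn v·cn u·dn u)/D = 0.9431404372142289/0.9636163660545161 = 0.978750953635081
cn(u+v) = (cn u·cn v − sn u·sn v·dn u·dn v)/D = -0.1975920459417946/0.9636163660545161 = -0.20505260485646
dn(u+v) = (dn u·dn v − m·sn u·sn v·cn u·cn v)/D = 0.668773165407517/0.9636163660545161 = 0.6940242911665963

sn(u+v)=0.978750954 cn(u+v)=-0.205052605 dn(u+v)=0.694024291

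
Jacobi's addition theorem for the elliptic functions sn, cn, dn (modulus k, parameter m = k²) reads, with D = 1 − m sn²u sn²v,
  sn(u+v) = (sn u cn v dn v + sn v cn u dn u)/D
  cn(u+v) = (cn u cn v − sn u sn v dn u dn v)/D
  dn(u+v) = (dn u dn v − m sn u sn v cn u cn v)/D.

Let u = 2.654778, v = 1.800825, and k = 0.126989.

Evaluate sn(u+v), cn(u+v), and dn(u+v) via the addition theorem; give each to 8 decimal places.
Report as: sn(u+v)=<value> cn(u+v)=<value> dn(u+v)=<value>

sn u = 0.4787914278786163, cn u = -0.8779286808106657, dn u = 0.998149892877242
sn v = 0.9754905551986734, cn v = -0.2200413068452921, dn v = 0.9922976344710091
m = k² = 0.016126206121
D = 1 − m·sn²u·sn²v = 0.9964822005476832
sn(u+v) = (sn u·cn v·dn v + sn v·cn u·dn u)/D = -0.9593691012401396/0.9964822005476832 = -0.9627558833593359
cn(u+v) = (cn u·cn v − sn u·sn v·dn u·dn v)/D = -0.2694210526184615/0.9964822005476832 = -0.2703721676818544
dn(u+v) = (dn u·dn v − m·sn u·sn v·cn u·cn v)/D = 0.9890067705102346/0.9964822005476832 = 0.9924981800644909

sn(u+v)=-0.96275588 cn(u+v)=-0.27037217 dn(u+v)=0.99249818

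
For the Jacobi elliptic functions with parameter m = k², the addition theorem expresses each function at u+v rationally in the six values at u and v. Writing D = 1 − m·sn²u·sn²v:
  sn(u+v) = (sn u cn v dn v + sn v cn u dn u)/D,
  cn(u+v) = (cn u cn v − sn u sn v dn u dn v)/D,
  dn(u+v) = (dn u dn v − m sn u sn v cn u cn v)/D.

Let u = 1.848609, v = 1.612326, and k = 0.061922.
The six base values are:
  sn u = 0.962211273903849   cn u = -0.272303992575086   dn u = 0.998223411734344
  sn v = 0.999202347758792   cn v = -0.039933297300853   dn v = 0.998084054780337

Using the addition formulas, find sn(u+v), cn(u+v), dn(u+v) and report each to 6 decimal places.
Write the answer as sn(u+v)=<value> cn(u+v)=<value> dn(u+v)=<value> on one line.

sn(u+v)=-0.311057 cn(u+v)=-0.950391 dn(u+v)=0.999814

m = k² = 0.003834334084
D = 1 − m·sn²u·sn²v = 0.9964556408390981
sn(u+v) = (sn u·cn v·dn v + sn v·cn u·dn u)/D = -0.309954052561881/0.9964556408390981 = -0.3110565486897882
cn(u+v) = (cn u·cn v − sn u·sn v·dn u·dn v)/D = -0.9470228769467633/0.9964556408390981 = -0.9503914054310452
dn(u+v) = (dn u·dn v − m·sn u·sn v·cn u·cn v)/D = 0.996270783410185/0.9964556408390981 = 0.9998144850394369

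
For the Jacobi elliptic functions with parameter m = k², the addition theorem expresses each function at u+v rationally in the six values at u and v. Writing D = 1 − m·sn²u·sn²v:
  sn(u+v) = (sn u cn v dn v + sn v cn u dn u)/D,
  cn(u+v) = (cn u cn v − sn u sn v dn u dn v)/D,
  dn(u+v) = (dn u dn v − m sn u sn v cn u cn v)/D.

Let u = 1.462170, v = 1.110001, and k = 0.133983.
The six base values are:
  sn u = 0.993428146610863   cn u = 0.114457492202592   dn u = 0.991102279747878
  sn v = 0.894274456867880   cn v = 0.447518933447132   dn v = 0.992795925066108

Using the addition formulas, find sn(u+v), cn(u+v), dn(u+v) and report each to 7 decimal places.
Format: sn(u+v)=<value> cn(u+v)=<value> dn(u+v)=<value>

sn(u+v)=0.5506221 cn(u+v)=-0.8347546 dn(u+v)=0.9972750

m = k² = 0.017951444289
D = 1 − m·sn²u·sn²v = 0.9858318231478906
sn(u+v) = (sn u·cn v·dn v + sn v·cn u·dn u)/D = 0.5428208050456114/0.9858318231478906 = 0.5506221165718846
cn(u+v) = (cn u·cn v − sn u·sn v·dn u·dn v)/D = -0.8229276743072433/0.9858318231478906 = -0.8347546254690044
dn(u+v) = (dn u·dn v − m·sn u·sn v·cn u·cn v)/D = 0.9831454170219378/0.9858318231478906 = 0.9972749853850581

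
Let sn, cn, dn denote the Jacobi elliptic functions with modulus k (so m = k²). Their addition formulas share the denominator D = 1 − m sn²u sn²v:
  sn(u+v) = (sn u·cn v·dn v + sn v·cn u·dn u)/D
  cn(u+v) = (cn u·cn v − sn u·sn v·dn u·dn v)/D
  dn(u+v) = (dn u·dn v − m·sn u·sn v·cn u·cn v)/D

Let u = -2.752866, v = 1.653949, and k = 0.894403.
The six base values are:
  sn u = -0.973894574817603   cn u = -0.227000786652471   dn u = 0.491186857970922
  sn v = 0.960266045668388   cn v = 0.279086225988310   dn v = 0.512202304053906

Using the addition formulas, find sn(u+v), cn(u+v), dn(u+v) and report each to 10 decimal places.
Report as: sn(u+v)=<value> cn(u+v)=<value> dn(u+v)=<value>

sn(u+v)=-0.8199657030 cn(u+v)=0.5724126535 dn(u+v)=0.6798191608

m = k² = 0.799956726409
D = 1 − m·sn²u·sn²v = 0.3003617687235103
sn(u+v) = (sn u·cn v·dn v + sn v·cn u·dn u)/D = -0.2462863488566471/0.3003617687235103 = -0.8199657030364578
cn(u+v) = (cn u·cn v − sn u·sn v·dn u·dn v)/D = 0.1719308770337004/0.3003617687235103 = 0.572412653462454
dn(u+v) = (dn u·dn v − m·sn u·sn v·cn u·cn v)/D = 0.2041916855528823/0.3003617687235103 = 0.6798191608095279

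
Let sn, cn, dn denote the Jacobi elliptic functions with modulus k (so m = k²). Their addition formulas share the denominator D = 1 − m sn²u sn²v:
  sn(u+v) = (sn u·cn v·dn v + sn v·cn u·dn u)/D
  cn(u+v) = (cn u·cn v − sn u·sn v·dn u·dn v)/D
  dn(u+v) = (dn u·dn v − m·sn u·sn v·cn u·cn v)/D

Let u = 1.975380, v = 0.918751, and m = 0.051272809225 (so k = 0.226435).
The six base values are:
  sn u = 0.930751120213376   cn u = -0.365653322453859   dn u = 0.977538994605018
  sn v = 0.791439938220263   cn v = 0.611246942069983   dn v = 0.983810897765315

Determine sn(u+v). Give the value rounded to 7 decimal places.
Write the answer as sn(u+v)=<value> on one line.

m = k² = 0.051272809225
D = 1 − m·sn²u·sn²v = 0.9721778830075062
sn(u+v) = (sn u·cn v·dn v + sn v·cn u·dn u)/D = 0.2768158986110604/0.9721778830075062 = 0.2847379100568605

sn(u+v)=0.2847379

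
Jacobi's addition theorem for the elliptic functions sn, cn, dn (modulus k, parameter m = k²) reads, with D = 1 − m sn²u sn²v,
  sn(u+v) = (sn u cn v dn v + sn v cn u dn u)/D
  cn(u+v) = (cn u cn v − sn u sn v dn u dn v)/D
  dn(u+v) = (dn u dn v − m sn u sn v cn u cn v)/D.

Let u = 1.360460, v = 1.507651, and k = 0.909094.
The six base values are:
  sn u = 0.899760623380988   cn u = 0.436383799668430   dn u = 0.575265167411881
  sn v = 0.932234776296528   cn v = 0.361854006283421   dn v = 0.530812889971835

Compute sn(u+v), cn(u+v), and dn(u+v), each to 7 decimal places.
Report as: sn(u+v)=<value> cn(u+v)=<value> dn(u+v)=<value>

m = k² = 0.826451900836
D = 1 − m·sn²u·sn²v = 0.4185369141656295
sn(u+v) = (sn u·cn v·dn v + sn v·cn u·dn u)/D = 0.4068479768502554/0.4185369141656295 = 0.9720719083078336
cn(u+v) = (cn u·cn v − sn u·sn v·dn u·dn v)/D = -0.09822358297344653/0.4185369141656295 = -0.2346832015265828
dn(u+v) = (dn u·dn v − m·sn u·sn v·cn u·cn v)/D = 0.1958940257177351/0.4185369141656295 = 0.4680447986487833

sn(u+v)=0.9720719 cn(u+v)=-0.2346832 dn(u+v)=0.4680448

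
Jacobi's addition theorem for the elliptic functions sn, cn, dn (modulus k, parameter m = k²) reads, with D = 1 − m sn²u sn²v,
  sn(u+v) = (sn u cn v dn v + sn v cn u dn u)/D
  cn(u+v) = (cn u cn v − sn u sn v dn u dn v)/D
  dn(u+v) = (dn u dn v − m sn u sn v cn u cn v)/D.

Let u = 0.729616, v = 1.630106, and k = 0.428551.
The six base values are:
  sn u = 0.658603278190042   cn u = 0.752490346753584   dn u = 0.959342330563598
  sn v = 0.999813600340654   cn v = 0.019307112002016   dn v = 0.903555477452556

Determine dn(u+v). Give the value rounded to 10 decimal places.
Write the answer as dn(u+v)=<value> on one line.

m = k² = 0.183655959601
D = 1 − m·sn²u·sn²v = 0.92036740249182
dn(u+v) = (dn u·dn v − m·sn u·sn v·cn u·cn v)/D = 0.8650620400210449/0.92036740249182 = 0.9399094727594216

dn(u+v)=0.9399094728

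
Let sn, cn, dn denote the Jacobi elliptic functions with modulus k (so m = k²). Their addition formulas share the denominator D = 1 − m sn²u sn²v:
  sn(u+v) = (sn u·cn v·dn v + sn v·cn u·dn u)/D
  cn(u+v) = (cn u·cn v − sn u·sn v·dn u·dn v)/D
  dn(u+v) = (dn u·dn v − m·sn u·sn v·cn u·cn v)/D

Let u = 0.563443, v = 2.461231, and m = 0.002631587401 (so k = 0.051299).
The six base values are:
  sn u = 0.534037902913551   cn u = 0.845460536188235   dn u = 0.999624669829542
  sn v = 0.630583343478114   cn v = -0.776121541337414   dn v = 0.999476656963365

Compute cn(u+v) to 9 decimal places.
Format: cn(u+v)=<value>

m = k² = 0.002631587401
D = 1 − m·sn²u·sn²v = 0.9997015669262835
cn(u+v) = (cn u·cn v − sn u·sn v·dn u·dn v)/D = -0.9926329739362564/0.9997015669262835 = -0.992929296878307

cn(u+v)=-0.992929297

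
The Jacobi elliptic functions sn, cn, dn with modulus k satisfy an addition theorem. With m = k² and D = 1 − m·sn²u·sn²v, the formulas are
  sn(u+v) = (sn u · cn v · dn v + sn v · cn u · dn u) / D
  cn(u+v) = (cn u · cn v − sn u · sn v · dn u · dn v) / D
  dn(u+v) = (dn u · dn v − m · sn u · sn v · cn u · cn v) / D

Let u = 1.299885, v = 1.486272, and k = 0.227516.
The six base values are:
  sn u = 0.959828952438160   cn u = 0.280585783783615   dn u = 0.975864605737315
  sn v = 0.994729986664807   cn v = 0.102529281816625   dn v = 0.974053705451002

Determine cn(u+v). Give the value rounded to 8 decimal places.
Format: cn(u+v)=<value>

m = k² = 0.051763530256
D = 1 − m·sn²u·sn²v = 0.9528130399335942
cn(u+v) = (cn u·cn v − sn u·sn v·dn u·dn v)/D = -0.8787837563642777/0.9528130399335942 = -0.922304502072646

cn(u+v)=-0.92230450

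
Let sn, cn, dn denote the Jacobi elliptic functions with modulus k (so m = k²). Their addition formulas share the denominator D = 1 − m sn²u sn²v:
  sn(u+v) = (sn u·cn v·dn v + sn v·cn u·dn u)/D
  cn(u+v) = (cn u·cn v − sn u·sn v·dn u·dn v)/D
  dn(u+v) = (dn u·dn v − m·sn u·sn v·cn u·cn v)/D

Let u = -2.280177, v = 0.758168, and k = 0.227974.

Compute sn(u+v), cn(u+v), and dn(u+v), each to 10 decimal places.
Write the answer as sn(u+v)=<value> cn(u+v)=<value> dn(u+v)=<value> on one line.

sn(u+v)=-0.9976902327 cn(u+v)=0.0679278999 dn(u+v)=0.9737903600

sn u = -0.7821160218297069, cn u = -0.6231328336697349, dn u = 0.9839757897076342
sn v = 0.6851479130039549, cn v = 0.7284039657403885, dn v = 0.9877260944206991
m = k² = 0.051972144676
D = 1 − m·sn²u·sn²v = 0.9850761222680753
sn(u+v) = (sn u·cn v·dn v + sn v·cn u·dn u)/D = -0.9828008256476325/0.9850761222680753 = -0.9976902326947038
cn(u+v) = (cn u·cn v − sn u·sn v·dn u·dn v)/D = 0.06691415223284107/0.9850761222680753 = 0.06792789990561895
dn(u+v) = (dn u·dn v − m·sn u·sn v·cn u·cn v)/D = 0.9592576317022539/0.9850761222680753 = 0.9737903599709879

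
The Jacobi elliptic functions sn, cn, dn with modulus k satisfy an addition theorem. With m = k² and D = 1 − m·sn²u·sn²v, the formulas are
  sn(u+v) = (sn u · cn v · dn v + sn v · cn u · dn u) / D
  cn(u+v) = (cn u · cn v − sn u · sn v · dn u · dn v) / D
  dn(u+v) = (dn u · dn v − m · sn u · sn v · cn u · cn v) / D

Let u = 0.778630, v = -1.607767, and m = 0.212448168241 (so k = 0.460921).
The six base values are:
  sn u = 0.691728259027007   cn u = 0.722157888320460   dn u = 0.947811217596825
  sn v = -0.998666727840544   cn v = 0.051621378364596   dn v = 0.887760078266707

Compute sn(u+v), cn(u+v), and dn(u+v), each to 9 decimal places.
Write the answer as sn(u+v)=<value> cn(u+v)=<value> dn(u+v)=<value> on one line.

sn(u+v)=-0.725399881 cn(u+v)=0.688327692 dn(u+v)=0.942448255

m = k² = 0.212448168241
D = 1 − m·sn²u·sn²v = 0.898616988119255
sn(u+v) = (sn u·cn v·dn v + sn v·cn u·dn u)/D = -0.6518566566463538/0.898616988119255 = -0.725399881445204
cn(u+v) = (cn u·cn v − sn u·sn v·dn u·dn v)/D = 0.6185429577016934/0.898616988119255 = 0.6883276923088915
dn(u+v) = (dn u·dn v − m·sn u·sn v·cn u·cn v)/D = 0.8469000127608194/0.898616988119255 = 0.9424482554389766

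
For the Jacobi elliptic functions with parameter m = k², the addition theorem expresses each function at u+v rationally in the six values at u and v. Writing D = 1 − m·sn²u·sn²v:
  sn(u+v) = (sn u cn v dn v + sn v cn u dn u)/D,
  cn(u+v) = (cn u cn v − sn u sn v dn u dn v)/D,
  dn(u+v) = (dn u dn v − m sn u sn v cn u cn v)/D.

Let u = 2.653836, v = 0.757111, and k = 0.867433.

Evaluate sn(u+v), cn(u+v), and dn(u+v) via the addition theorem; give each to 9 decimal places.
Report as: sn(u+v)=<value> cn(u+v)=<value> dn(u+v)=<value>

sn(u+v)=0.739034352 cn(u+v)=-0.673667742 dn(u+v)=0.767488440

sn u = 0.96823963498155, cn u = -0.2500240173479238, dn u = 0.5427674707873019
sn v = 0.6512150732974349, cn v = 0.758893225895591, dn v = 0.8251693367992015
m = k² = 0.752440009489
D = 1 − m·sn²u·sn²v = 0.7008517393427068
sn(u+v) = (sn u·cn v·dn v + sn v·cn u·dn u)/D = 0.51795351089661/0.7008517393427068 = 0.739034351805094
cn(u+v) = (cn u·cn v − sn u·sn v·dn u·dn v)/D = -0.4721412088449522/0.7008517393427068 = -0.6736677421786088
dn(u+v) = (dn u·dn v − m·sn u·sn v·cn u·cn v)/D = 0.5378956082346984/0.7008517393427068 = 0.7674884401930191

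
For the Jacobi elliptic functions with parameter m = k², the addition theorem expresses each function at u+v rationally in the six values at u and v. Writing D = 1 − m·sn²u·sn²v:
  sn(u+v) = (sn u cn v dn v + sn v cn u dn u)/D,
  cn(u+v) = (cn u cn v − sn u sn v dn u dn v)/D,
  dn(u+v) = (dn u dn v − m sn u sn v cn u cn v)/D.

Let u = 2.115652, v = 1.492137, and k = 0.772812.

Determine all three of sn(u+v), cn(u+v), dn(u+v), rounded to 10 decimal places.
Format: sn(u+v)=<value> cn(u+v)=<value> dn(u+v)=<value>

sn(u+v)=0.2793623060 cn(u+v)=-0.9601857643 dn(u+v)=0.9764166870

sn u = 0.9942173301492515, cn u = -0.1073866864694795, dn u = 0.6400382068848381
sn v = 0.9570112238966331, cn v = 0.2900508874936749, dn v = 0.6730579394953329
m = k² = 0.597238387344
D = 1 − m·sn²u·sn²v = 0.4593148588463674
sn(u+v) = (sn u·cn v·dn v + sn v·cn u·dn u)/D = 0.1283152581390892/0.4593148588463674 = 0.2793623059819372
cn(u+v) = (cn u·cn v − sn u·sn v·dn u·dn v)/D = -0.4410275888034186/0.4593148588463674 = -0.9601857643167048
dn(u+v) = (dn u·dn v − m·sn u·sn v·cn u·cn v)/D = 0.4484826927423686/0.4593148588463674 = 0.976416686951506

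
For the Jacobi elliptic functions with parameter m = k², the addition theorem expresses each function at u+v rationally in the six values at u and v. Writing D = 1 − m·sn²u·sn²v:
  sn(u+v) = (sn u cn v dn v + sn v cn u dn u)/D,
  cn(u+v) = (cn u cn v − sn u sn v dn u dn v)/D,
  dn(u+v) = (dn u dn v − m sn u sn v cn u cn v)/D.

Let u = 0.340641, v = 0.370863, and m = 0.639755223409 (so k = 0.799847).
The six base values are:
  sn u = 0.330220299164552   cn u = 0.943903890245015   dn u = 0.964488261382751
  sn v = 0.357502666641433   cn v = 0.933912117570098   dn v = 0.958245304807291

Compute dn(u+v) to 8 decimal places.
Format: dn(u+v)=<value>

m = k² = 0.639755223409
D = 1 − m·sn²u·sn²v = 0.9910837970630783
dn(u+v) = (dn u·dn v − m·sn u·sn v·cn u·cn v)/D = 0.8576383581019005/0.9910837970630783 = 0.8653540302478736

dn(u+v)=0.86535403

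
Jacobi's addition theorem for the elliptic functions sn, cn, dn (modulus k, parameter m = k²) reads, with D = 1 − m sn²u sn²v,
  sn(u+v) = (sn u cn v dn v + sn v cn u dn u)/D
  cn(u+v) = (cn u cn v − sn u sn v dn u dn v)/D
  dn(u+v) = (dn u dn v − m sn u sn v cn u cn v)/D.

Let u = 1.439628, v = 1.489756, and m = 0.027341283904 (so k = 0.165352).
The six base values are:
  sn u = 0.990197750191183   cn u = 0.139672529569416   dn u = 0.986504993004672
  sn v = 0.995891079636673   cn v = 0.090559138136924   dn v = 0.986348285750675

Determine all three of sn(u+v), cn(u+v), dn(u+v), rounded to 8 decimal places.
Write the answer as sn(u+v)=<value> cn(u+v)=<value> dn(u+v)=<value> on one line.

sn(u+v)=0.23183276 cn(u+v)=-0.97275566 dn(u+v)=0.99926498

m = k² = 0.027341283904
D = 1 − m·sn²u·sn²v = 0.9734119516616849
sn(u+v) = (sn u·cn v·dn v + sn v·cn u·dn u)/D = 0.2256687750985423/0.9734119516616849 = 0.2318327556111359
cn(u+v) = (cn u·cn v − sn u·sn v·dn u·dn v)/D = -0.9468919851721916/0.9734119516616849 = -0.9727556596729455
dn(u+v) = (dn u·dn v − m·sn u·sn v·cn u·cn v)/D = 0.9726964760834067/0.9734119516616849 = 0.9992649817201681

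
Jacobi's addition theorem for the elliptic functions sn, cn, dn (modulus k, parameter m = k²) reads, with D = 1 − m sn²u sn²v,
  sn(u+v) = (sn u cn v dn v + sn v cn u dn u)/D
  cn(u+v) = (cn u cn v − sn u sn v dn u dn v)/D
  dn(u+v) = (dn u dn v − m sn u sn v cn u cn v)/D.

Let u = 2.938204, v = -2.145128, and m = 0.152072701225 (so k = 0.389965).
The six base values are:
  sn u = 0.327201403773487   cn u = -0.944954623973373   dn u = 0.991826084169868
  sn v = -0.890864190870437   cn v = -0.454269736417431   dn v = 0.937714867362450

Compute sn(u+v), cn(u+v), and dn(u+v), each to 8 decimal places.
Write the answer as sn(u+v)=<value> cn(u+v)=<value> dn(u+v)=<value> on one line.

sn(u+v)=0.70467067 cn(u+v)=0.70953453 dn(u+v)=0.96150230

m = k² = 0.152072701225
D = 1 − m·sn²u·sn²v = 0.98707874844507
sn(u+v) = (sn u·cn v·dn v + sn v·cn u·dn u)/D = 0.6955654428229059/0.98707874844507 = 0.7046706698109138
cn(u+v) = (cn u·cn v − sn u·sn v·dn u·dn v)/D = 0.7003664543526199/0.98707874844507 = 0.7095345284820451
dn(u+v) = (dn u·dn v − m·sn u·sn v·cn u·cn v)/D = 0.9490784828457901/0.98707874844507 = 0.9615022958815179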